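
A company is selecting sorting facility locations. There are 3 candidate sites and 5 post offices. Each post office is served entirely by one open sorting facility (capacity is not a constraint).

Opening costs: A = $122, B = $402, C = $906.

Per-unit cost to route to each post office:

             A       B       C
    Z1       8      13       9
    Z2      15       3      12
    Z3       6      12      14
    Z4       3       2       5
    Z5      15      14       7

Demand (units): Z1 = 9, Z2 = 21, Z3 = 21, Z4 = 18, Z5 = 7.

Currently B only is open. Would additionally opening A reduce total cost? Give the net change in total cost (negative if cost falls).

Current service cost with {B}: 566.
Adding A: each post office re-picks its cheapest; new service cost 395, saving 171.
Extra fixed cost: 122. Net change = 122 − 171 = -49.
(Totals: 968 → 919.)

Yes — net change −49 (cost falls by 49).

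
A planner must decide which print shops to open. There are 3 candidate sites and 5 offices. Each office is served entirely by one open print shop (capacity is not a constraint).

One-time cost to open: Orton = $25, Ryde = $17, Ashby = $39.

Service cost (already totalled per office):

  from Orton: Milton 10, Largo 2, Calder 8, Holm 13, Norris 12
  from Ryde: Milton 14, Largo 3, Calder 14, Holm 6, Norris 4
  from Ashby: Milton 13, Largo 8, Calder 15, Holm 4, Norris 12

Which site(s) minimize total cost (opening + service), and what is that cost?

Open Ryde only; minimum total cost 58.

For any fixed open set, each office goes to its cheapest open site; total = fixed + service.
{Ryde}: Milton→Ryde 14, Largo→Ryde 3, Calder→Ryde 14, Holm→Ryde 6, Norris→Ryde 4. Service 41; fixed 17; total 58.
{Orton}: service 45 + fixed 25 = 70
{Orton, Ryde}: service 30 + fixed 42 = 72
{Orton, Ryde, Ashby}: service 28 + fixed 81 = 109
No other subset beats 58.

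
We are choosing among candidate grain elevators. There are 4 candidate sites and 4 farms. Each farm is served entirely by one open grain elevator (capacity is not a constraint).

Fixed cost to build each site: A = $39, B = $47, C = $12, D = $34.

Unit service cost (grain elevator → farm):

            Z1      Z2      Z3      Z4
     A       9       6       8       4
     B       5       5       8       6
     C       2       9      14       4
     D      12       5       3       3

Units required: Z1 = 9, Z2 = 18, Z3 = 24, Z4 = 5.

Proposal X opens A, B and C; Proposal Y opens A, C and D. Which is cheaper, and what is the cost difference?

Proposal X: {A, B, C}: Z1→C 2·9=18, Z2→B 5·18=90, Z3→A 8·24=192, Z4→A 4·5=20. Service 320; fixed 98; total 418.
Proposal Y: {A, C, D}: Z1→C 2·9=18, Z2→D 5·18=90, Z3→D 3·24=72, Z4→D 3·5=15. Service 195; fixed 85; total 280.
Difference: |418 − 280| = 138.

Proposal Y is cheaper by 138.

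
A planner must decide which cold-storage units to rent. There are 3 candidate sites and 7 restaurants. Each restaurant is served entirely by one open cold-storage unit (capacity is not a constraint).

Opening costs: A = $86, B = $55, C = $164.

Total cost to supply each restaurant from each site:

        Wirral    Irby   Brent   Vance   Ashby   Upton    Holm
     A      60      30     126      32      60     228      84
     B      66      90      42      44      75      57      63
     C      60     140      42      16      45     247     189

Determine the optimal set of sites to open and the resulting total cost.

Open A and B; minimum total cost 485.

For any fixed open set, each restaurant goes to its cheapest open site; total = fixed + service.
{A, B}: Wirral→A 60, Irby→A 30, Brent→B 42, Vance→A 32, Ashby→A 60, Upton→B 57, Holm→B 63. Service 344; fixed 141; total 485.
{B}: Wirral→B 66, Irby→B 90, Brent→B 42, Vance→B 44, Ashby→B 75, Upton→B 57, Holm→B 63. Service 437; fixed 55; total 492.
{B, C}: service 373 + fixed 219 = 592
{A, B, C}: Wirral→A 60, Irby→A 30, Brent→B 42, Vance→C 16, Ashby→C 45, Upton→B 57, Holm→B 63. Service 313; fixed 305; total 618.
(All 7 nonempty subsets were checked; A and B is lowest.)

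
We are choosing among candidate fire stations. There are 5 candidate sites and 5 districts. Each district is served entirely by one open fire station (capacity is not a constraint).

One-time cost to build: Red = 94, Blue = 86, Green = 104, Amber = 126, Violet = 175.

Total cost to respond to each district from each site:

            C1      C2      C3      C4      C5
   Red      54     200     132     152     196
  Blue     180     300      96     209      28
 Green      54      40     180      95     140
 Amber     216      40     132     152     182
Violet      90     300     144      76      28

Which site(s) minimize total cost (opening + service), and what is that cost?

Open Blue and Green; minimum total cost 503.

For any fixed open set, each district goes to its cheapest open site; total = fixed + service.
{Blue, Green}: C1→Green 54, C2→Green 40, C3→Blue 96, C4→Green 95, C5→Blue 28. Service 313; fixed 190; total 503.
{Red, Blue, Green}: service 313 + fixed 284 = 597
{Green}: service 509 + fixed 104 = 613
{Red, Blue, Green, Amber, Violet}: C1→Red 54, C2→Green 40, C3→Blue 96, C4→Violet 76, C5→Blue 28. Service 294; fixed 585; total 879.
No other subset beats 503.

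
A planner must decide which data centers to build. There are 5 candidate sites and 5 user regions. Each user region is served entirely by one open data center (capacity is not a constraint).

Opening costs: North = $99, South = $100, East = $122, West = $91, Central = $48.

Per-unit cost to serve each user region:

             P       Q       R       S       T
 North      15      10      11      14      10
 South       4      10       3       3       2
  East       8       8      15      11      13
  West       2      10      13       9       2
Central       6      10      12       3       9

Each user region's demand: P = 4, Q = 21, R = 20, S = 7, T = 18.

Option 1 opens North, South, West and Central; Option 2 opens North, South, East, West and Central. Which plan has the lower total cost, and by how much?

Option 1: {North, South, West, Central}: P→West 2·4=8, Q→North 10·21=210, R→South 3·20=60, S→South 3·7=21, T→South 2·18=36. Service 335; fixed 338; total 673.
Option 2: {North, South, East, West, Central}: P→West 2·4=8, Q→East 8·21=168, R→South 3·20=60, S→South 3·7=21, T→South 2·18=36. Service 293; fixed 460; total 753.
Difference: |673 − 753| = 80.

Option 1 is cheaper by 80.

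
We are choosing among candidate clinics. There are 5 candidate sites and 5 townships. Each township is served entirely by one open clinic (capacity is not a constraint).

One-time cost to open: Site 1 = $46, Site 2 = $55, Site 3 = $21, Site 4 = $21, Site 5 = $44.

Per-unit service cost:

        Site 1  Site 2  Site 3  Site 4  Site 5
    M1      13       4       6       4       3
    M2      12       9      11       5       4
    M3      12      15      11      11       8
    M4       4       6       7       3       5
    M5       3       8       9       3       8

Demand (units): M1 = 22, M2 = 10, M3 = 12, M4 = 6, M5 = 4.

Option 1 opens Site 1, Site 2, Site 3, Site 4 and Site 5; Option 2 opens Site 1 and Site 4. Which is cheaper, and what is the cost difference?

Option 1: {Site 1, Site 2, Site 3, Site 4, Site 5}: M1→Site 5 3·22=66, M2→Site 5 4·10=40, M3→Site 5 8·12=96, M4→Site 4 3·6=18, M5→Site 1 3·4=12. Service 232; fixed 187; total 419.
Option 2: {Site 1, Site 4}: M1→Site 4 4·22=88, M2→Site 4 5·10=50, M3→Site 4 11·12=132, M4→Site 4 3·6=18, M5→Site 1 3·4=12. Service 300; fixed 67; total 367.
Difference: |419 − 367| = 52.

Option 2 is cheaper by 52.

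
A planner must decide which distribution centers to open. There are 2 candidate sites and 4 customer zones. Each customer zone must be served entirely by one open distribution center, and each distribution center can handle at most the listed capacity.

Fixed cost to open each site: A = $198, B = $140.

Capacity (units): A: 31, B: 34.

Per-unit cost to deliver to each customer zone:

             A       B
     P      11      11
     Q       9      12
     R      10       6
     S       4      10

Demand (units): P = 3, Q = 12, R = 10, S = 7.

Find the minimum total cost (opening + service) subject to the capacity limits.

Open {B}: P→B 11·3=33, Q→B 12·12=144, R→B 6·10=60, S→B 10·7=70.
Loads: B carries 32/34. Service 307; fixed 140; total 447.
Next best feasible plan costs 567.

Minimum total cost: 447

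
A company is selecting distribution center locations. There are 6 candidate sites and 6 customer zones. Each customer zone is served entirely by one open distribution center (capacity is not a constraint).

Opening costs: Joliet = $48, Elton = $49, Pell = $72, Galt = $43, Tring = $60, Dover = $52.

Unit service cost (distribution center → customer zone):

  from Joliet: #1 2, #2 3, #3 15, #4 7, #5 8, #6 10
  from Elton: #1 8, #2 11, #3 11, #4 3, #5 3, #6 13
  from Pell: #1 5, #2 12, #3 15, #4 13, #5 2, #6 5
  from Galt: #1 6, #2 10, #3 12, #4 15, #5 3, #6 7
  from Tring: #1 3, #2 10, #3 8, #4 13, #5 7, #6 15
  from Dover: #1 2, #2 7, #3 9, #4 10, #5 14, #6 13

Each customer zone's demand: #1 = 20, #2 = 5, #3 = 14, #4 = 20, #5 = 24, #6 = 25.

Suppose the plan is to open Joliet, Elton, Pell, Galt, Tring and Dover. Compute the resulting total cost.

Total cost: 724

Each customer zone is assigned to its cheapest site among the open ones.
{Joliet, Elton, Pell, Galt, Tring, Dover}: #1→Joliet 2·20=40, #2→Joliet 3·5=15, #3→Tring 8·14=112, #4→Elton 3·20=60, #5→Pell 2·24=48, #6→Pell 5·25=125. Service 400; fixed 324; total 724.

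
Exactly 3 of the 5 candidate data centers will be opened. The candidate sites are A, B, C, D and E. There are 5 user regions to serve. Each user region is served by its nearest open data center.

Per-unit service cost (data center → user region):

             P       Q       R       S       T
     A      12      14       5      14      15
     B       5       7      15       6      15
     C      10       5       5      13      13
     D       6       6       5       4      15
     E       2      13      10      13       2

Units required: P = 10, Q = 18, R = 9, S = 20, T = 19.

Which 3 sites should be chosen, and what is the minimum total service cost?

With exactly 3 open, each user region uses its cheapest among the chosen.
{C, D, E}: P→E 2·10=20, Q→C 5·18=90, R→C 5·9=45, S→D 4·20=80, T→E 2·19=38. Service cost 273.
{A, D, E}: service cost 291
{B, D, E}: service cost 291
Among all 10 size-3 choices, {C, D, E} is lowest.

Choose C, D and E; total service cost 273.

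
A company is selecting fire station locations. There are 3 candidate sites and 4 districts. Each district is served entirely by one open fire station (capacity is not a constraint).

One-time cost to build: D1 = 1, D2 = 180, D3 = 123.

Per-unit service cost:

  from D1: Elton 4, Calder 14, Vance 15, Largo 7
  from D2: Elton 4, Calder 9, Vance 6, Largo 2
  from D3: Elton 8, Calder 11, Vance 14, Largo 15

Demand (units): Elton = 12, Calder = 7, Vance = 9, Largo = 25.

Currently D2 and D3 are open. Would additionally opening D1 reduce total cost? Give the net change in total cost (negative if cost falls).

No — net change +1 (cost rises by 1).

Current service cost with {D2, D3}: 215.
Adding D1: each district re-picks its cheapest; new service cost 215, saving 0.
Extra fixed cost: 1. Net change = 1 − 0 = 1.
(Totals: 518 → 519.)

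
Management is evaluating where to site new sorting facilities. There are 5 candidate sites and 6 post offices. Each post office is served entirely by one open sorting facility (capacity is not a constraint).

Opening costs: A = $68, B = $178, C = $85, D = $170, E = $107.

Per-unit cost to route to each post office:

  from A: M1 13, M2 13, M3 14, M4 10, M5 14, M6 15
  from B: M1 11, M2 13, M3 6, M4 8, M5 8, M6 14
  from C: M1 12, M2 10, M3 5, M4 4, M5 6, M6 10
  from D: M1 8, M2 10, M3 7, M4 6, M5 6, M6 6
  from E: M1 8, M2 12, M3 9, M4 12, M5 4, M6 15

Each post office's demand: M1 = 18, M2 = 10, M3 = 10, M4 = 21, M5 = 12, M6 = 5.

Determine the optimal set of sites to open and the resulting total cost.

Open C only; minimum total cost 657.

For any fixed open set, each post office goes to its cheapest open site; total = fixed + service.
{C}: M1→C 12·18=216, M2→C 10·10=100, M3→C 5·10=50, M4→C 4·21=84, M5→C 6·12=72, M6→C 10·5=50. Service 572; fixed 85; total 657.
{C, E}: service 476 + fixed 192 = 668
{D}: service 542 + fixed 170 = 712
{A, B, C, D, E}: service 456 + fixed 608 = 1064
No other subset beats 657.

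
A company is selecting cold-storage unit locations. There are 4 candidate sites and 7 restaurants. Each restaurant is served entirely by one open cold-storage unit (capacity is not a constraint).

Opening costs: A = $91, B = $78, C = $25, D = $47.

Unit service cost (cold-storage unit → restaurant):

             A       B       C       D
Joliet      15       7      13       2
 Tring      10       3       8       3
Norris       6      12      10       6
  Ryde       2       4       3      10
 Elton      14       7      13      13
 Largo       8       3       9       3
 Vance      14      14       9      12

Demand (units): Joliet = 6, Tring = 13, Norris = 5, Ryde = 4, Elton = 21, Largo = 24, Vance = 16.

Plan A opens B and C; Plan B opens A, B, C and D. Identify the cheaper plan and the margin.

Plan A: {B, C}: Joliet→B 7·6=42, Tring→B 3·13=39, Norris→C 10·5=50, Ryde→C 3·4=12, Elton→B 7·21=147, Largo→B 3·24=72, Vance→C 9·16=144. Service 506; fixed 103; total 609.
Plan B: {A, B, C, D}: Joliet→D 2·6=12, Tring→B 3·13=39, Norris→A 6·5=30, Ryde→A 2·4=8, Elton→B 7·21=147, Largo→B 3·24=72, Vance→C 9·16=144. Service 452; fixed 241; total 693.
Difference: |609 − 693| = 84.

Plan A is cheaper by 84.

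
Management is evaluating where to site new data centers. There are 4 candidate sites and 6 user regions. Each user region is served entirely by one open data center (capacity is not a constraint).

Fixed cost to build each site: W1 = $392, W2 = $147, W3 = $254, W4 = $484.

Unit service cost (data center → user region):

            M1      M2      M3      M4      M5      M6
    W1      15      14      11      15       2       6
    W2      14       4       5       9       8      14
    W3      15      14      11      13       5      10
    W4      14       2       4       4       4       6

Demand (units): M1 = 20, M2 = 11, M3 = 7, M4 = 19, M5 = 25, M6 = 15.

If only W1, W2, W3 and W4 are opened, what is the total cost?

Each user region is assigned to its cheapest site among the open ones.
{W1, W2, W3, W4}: M1→W2 14·20=280, M2→W4 2·11=22, M3→W4 4·7=28, M4→W4 4·19=76, M5→W1 2·25=50, M6→W1 6·15=90. Service 546; fixed 1277; total 1823.

Total cost: 1823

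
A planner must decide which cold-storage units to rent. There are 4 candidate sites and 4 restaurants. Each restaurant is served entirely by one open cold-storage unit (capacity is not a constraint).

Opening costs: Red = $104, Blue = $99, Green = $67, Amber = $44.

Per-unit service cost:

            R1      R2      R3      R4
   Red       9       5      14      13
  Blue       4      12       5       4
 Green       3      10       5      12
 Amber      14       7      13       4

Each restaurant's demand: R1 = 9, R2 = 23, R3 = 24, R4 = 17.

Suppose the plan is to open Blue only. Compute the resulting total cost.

Total cost: 599

Each restaurant is assigned to its cheapest site among the open ones.
{Blue}: R1→Blue 4·9=36, R2→Blue 12·23=276, R3→Blue 5·24=120, R4→Blue 4·17=68. Service 500; fixed 99; total 599.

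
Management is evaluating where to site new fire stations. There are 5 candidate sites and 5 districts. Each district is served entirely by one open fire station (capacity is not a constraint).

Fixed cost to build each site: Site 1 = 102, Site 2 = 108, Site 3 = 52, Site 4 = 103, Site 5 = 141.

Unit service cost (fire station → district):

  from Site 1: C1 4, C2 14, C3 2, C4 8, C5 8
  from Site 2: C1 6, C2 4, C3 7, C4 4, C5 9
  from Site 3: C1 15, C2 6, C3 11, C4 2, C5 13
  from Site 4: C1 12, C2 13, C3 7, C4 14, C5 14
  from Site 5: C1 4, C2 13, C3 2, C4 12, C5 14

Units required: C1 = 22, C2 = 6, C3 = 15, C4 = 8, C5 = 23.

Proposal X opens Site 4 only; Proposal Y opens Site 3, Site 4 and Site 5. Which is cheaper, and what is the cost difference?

Proposal Y is cheaper by 219.

Proposal X: {Site 4}: C1→Site 4 12·22=264, C2→Site 4 13·6=78, C3→Site 4 7·15=105, C4→Site 4 14·8=112, C5→Site 4 14·23=322. Service 881; fixed 103; total 984.
Proposal Y: {Site 3, Site 4, Site 5}: C1→Site 5 4·22=88, C2→Site 3 6·6=36, C3→Site 5 2·15=30, C4→Site 3 2·8=16, C5→Site 3 13·23=299. Service 469; fixed 296; total 765.
Difference: |984 − 765| = 219.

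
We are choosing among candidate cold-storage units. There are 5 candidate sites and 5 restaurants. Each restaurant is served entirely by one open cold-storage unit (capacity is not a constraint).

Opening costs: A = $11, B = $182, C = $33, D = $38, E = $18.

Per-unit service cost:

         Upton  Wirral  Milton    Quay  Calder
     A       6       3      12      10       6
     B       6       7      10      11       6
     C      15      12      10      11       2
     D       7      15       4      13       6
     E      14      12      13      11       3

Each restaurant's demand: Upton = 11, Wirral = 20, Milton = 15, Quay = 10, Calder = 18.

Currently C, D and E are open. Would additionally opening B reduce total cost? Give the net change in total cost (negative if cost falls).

Current service cost with {C, D, E}: 523.
Adding B: each restaurant re-picks its cheapest; new service cost 412, saving 111.
Extra fixed cost: 182. Net change = 182 − 111 = 71.
(Totals: 612 → 683.)

No — net change +71 (cost rises by 71).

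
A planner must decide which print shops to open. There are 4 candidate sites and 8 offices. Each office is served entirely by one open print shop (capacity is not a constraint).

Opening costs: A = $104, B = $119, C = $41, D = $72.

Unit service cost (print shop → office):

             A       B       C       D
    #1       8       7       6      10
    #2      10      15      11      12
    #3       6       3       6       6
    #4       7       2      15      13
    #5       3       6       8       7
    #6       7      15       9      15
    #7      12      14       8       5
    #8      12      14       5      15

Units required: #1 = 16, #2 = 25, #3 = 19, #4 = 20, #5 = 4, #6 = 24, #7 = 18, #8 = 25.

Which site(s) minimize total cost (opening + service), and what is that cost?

Open B and C; minimum total cost 1137.

For any fixed open set, each office goes to its cheapest open site; total = fixed + service.
{B, C}: #1→C 6·16=96, #2→C 11·25=275, #3→B 3·19=57, #4→B 2·20=40, #5→B 6·4=24, #6→C 9·24=216, #7→C 8·18=144, #8→C 5·25=125. Service 977; fixed 160; total 1137.
{B, C, D}: #1→C 6·16=96, #2→C 11·25=275, #3→B 3·19=57, #4→B 2·20=40, #5→B 6·4=24, #6→C 9·24=216, #7→D 5·18=90, #8→C 5·25=125. Service 923; fixed 232; total 1155.
{A, B, C}: #1→C 6·16=96, #2→A 10·25=250, #3→B 3·19=57, #4→B 2·20=40, #5→A 3·4=12, #6→A 7·24=168, #7→C 8·18=144, #8→C 5·25=125. Service 892; fixed 264; total 1156.
{A, B, C, D}: service 838 + fixed 336 = 1174
No other subset beats 1137.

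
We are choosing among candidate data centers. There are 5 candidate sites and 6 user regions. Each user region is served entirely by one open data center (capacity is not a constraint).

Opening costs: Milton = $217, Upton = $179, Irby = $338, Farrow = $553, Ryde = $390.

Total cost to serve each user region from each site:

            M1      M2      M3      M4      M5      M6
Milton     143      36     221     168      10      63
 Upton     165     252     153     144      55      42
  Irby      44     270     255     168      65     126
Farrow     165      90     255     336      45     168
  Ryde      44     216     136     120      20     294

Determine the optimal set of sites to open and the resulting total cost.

For any fixed open set, each user region goes to its cheapest open site; total = fixed + service.
{Milton}: M1→Milton 143, M2→Milton 36, M3→Milton 221, M4→Milton 168, M5→Milton 10, M6→Milton 63. Service 641; fixed 217; total 858.
{Milton, Upton}: M1→Milton 143, M2→Milton 36, M3→Upton 153, M4→Upton 144, M5→Milton 10, M6→Upton 42. Service 528; fixed 396; total 924.
{Upton}: service 811 + fixed 179 = 990
{Milton, Upton, Irby, Farrow, Ryde}: service 388 + fixed 1677 = 2065
No other subset beats 858.

Open Milton only; minimum total cost 858.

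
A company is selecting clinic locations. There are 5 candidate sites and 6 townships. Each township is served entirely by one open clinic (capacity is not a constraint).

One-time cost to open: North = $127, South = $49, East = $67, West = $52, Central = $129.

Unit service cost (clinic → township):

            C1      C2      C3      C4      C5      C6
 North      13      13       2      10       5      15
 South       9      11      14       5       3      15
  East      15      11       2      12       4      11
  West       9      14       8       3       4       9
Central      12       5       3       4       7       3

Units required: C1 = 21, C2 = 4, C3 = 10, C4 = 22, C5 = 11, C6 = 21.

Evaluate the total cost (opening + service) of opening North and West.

Each township is assigned to its cheapest site among the open ones.
{North, West}: C1→West 9·21=189, C2→North 13·4=52, C3→North 2·10=20, C4→West 3·22=66, C5→West 4·11=44, C6→West 9·21=189. Service 560; fixed 179; total 739.

Total cost: 739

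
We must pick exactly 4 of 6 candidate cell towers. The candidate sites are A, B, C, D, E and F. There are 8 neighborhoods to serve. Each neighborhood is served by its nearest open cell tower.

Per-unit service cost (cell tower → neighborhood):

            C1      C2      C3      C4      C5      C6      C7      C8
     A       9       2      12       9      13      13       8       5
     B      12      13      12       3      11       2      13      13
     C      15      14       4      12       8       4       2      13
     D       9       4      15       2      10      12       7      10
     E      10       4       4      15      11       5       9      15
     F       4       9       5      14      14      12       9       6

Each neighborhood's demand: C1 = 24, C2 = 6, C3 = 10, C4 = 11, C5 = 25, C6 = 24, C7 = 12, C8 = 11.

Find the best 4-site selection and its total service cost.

Choose A, B, C and F; total service cost 508.

With exactly 4 open, each neighborhood uses its cheapest among the chosen.
{A, B, C, F}: C1→F 4·24=96, C2→A 2·6=12, C3→C 4·10=40, C4→B 3·11=33, C5→C 8·25=200, C6→B 2·24=48, C7→C 2·12=24, C8→A 5·11=55. Service cost 508.
{B, C, D, F}: service cost 520
{B, C, E, F}: service cost 531
Among all 15 size-4 choices, {A, B, C, F} is lowest.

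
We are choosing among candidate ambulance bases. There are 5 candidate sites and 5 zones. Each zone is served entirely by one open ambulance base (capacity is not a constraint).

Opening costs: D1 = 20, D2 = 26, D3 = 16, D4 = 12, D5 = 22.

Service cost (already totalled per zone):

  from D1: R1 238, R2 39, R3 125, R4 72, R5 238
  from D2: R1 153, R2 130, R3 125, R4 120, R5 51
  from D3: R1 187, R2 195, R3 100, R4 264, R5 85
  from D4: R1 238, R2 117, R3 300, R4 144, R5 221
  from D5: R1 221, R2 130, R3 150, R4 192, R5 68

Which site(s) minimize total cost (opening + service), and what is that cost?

For any fixed open set, each zone goes to its cheapest open site; total = fixed + service.
{D1, D2, D3}: R1→D2 153, R2→D1 39, R3→D3 100, R4→D1 72, R5→D2 51. Service 415; fixed 62; total 477.
{D1, D2}: service 440 + fixed 46 = 486
{D1, D2, D3, D4}: service 415 + fixed 74 = 489
{D1, D2, D3, D4, D5}: R1→D2 153, R2→D1 39, R3→D3 100, R4→D1 72, R5→D2 51. Service 415; fixed 96; total 511.
No other subset beats 477.

Open D1, D2 and D3; minimum total cost 477.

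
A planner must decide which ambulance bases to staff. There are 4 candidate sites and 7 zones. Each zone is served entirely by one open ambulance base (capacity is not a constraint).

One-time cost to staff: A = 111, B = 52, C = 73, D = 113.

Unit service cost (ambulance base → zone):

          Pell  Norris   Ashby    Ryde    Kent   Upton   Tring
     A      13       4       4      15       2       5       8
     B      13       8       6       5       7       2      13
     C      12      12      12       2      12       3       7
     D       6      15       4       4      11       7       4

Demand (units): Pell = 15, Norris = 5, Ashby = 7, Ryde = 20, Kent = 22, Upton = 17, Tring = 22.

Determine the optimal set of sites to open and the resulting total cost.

Open A, C and D; minimum total cost 658.

For any fixed open set, each zone goes to its cheapest open site; total = fixed + service.
{A, C, D}: Pell→D 6·15=90, Norris→A 4·5=20, Ashby→A 4·7=28, Ryde→C 2·20=40, Kent→A 2·22=44, Upton→C 3·17=51, Tring→D 4·22=88. Service 361; fixed 297; total 658.
{A, D}: service 435 + fixed 224 = 659
{A, B, D}: service 384 + fixed 276 = 660
{A, B, C, D}: service 344 + fixed 349 = 693
No other subset beats 658.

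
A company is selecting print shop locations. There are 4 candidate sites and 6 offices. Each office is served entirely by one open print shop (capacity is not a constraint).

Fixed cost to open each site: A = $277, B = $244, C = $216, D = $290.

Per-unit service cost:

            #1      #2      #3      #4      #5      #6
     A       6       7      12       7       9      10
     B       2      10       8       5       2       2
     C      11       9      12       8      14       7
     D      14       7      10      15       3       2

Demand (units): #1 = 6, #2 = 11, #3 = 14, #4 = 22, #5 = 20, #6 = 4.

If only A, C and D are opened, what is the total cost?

Each office is assigned to its cheapest site among the open ones.
{A, C, D}: #1→A 6·6=36, #2→A 7·11=77, #3→D 10·14=140, #4→A 7·22=154, #5→D 3·20=60, #6→D 2·4=8. Service 475; fixed 783; total 1258.

Total cost: 1258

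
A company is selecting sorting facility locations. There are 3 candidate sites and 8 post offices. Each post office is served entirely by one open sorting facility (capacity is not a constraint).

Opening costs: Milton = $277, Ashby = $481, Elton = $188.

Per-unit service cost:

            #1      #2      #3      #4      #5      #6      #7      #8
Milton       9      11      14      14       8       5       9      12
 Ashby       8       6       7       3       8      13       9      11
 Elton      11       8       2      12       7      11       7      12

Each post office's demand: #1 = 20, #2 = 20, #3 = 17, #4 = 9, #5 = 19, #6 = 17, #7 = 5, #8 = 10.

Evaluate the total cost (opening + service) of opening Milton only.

Total cost: 1443

Each post office is assigned to its cheapest site among the open ones.
{Milton}: #1→Milton 9·20=180, #2→Milton 11·20=220, #3→Milton 14·17=238, #4→Milton 14·9=126, #5→Milton 8·19=152, #6→Milton 5·17=85, #7→Milton 9·5=45, #8→Milton 12·10=120. Service 1166; fixed 277; total 1443.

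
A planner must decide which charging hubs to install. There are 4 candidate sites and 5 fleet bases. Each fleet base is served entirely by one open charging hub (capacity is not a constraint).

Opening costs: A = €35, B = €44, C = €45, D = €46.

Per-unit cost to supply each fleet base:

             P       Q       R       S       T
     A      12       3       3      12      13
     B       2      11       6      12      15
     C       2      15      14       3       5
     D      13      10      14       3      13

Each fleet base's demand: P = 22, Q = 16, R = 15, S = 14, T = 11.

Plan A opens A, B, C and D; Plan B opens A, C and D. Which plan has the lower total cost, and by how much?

Plan B is cheaper by 44.

Plan A: {A, B, C, D}: P→B 2·22=44, Q→A 3·16=48, R→A 3·15=45, S→C 3·14=42, T→C 5·11=55. Service 234; fixed 170; total 404.
Plan B: {A, C, D}: P→C 2·22=44, Q→A 3·16=48, R→A 3·15=45, S→C 3·14=42, T→C 5·11=55. Service 234; fixed 126; total 360.
Difference: |404 − 360| = 44.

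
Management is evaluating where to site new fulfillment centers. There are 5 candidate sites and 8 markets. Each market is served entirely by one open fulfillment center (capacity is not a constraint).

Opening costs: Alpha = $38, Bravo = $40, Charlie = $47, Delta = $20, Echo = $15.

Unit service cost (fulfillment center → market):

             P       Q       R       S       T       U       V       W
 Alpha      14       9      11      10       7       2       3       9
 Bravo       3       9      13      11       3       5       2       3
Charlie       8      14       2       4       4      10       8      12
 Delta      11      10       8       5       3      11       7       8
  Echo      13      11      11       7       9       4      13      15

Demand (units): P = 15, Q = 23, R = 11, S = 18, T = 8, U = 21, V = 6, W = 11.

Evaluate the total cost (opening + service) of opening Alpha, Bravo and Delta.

Total cost: 639

Each market is assigned to its cheapest site among the open ones.
{Alpha, Bravo, Delta}: P→Bravo 3·15=45, Q→Alpha 9·23=207, R→Delta 8·11=88, S→Delta 5·18=90, T→Bravo 3·8=24, U→Alpha 2·21=42, V→Bravo 2·6=12, W→Bravo 3·11=33. Service 541; fixed 98; total 639.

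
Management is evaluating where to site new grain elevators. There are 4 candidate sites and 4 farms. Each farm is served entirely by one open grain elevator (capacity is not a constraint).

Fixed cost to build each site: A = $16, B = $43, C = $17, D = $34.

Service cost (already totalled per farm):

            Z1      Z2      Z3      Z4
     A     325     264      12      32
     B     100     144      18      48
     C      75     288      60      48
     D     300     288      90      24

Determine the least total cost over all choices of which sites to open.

For any fixed open set, each farm goes to its cheapest open site; total = fixed + service.
{A, B, C}: Z1→C 75, Z2→B 144, Z3→A 12, Z4→A 32. Service 263; fixed 76; total 339.
{B, C}: Z1→C 75, Z2→B 144, Z3→B 18, Z4→B 48. Service 285; fixed 60; total 345.
{A, B}: service 288 + fixed 59 = 347
{A, B, C, D}: Z1→C 75, Z2→B 144, Z3→A 12, Z4→D 24. Service 255; fixed 110; total 365.
No other subset beats 339.

Minimum total cost: 339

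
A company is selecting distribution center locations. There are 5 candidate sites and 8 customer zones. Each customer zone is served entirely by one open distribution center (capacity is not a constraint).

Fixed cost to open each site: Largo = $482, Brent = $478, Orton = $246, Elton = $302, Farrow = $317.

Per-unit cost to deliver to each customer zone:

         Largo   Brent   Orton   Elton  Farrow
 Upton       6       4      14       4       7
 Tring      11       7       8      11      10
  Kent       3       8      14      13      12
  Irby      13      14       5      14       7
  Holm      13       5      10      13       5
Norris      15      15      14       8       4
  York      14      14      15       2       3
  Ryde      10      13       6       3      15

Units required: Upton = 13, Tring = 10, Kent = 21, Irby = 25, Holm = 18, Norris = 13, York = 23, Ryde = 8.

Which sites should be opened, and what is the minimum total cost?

For any fixed open set, each customer zone goes to its cheapest open site; total = fixed + service.
{Farrow}: Upton→Farrow 7·13=91, Tring→Farrow 10·10=100, Kent→Farrow 12·21=252, Irby→Farrow 7·25=175, Holm→Farrow 5·18=90, Norris→Farrow 4·13=52, York→Farrow 3·23=69, Ryde→Farrow 15·8=120. Service 949; fixed 317; total 1266.
{Orton, Farrow}: Upton→Farrow 7·13=91, Tring→Orton 8·10=80, Kent→Farrow 12·21=252, Irby→Orton 5·25=125, Holm→Farrow 5·18=90, Norris→Farrow 4·13=52, York→Farrow 3·23=69, Ryde→Orton 6·8=48. Service 807; fixed 563; total 1370.
{Elton, Farrow}: service 791 + fixed 619 = 1410
{Largo, Brent, Orton, Elton, Farrow}: Upton→Brent 4·13=52, Tring→Brent 7·10=70, Kent→Largo 3·21=63, Irby→Orton 5·25=125, Holm→Brent 5·18=90, Norris→Farrow 4·13=52, York→Elton 2·23=46, Ryde→Elton 3·8=24. Service 522; fixed 1825; total 2347.
No other subset beats 1266.

Open Farrow only; minimum total cost 1266.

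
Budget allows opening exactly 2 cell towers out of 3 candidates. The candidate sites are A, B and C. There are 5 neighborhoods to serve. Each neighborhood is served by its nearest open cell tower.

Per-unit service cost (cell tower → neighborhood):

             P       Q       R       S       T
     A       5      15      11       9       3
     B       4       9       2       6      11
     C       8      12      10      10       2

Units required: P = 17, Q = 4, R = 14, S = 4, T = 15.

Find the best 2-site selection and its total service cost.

Choose B and C; total service cost 186.

With exactly 2 open, each neighborhood uses its cheapest among the chosen.
{B, C}: P→B 4·17=68, Q→B 9·4=36, R→B 2·14=28, S→B 6·4=24, T→C 2·15=30. Service cost 186.
{A, B}: service cost 201
{A, C}: service cost 339
Among all 3 size-2 choices, {B, C} is lowest.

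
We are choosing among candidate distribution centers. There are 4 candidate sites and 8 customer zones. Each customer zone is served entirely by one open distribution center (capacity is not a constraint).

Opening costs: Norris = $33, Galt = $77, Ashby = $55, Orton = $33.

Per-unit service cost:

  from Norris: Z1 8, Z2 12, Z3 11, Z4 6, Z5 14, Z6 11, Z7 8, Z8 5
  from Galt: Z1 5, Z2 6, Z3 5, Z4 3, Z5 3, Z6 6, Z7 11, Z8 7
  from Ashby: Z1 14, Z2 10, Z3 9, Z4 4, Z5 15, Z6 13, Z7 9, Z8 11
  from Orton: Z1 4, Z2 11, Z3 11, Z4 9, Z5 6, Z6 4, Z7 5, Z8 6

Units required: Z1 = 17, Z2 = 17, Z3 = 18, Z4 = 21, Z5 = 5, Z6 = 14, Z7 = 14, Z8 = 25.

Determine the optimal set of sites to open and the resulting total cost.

For any fixed open set, each customer zone goes to its cheapest open site; total = fixed + service.
{Galt, Orton}: Z1→Orton 4·17=68, Z2→Galt 6·17=102, Z3→Galt 5·18=90, Z4→Galt 3·21=63, Z5→Galt 3·5=15, Z6→Orton 4·14=56, Z7→Orton 5·14=70, Z8→Orton 6·25=150. Service 614; fixed 110; total 724.
{Norris, Galt, Orton}: service 589 + fixed 143 = 732
{Galt, Ashby, Orton}: service 614 + fixed 165 = 779
{Norris, Galt, Ashby, Orton}: service 589 + fixed 198 = 787
No other subset beats 724.

Open Galt and Orton; minimum total cost 724.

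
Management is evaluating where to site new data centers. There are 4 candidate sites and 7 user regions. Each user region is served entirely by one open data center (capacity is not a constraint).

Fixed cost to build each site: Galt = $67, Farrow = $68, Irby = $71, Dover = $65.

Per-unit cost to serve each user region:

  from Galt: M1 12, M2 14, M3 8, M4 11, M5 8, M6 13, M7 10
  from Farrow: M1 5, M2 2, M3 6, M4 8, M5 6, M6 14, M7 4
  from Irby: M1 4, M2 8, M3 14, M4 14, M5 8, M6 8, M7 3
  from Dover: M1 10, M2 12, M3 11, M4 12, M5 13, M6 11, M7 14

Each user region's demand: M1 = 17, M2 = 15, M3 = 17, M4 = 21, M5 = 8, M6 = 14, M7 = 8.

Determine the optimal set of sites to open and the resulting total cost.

For any fixed open set, each user region goes to its cheapest open site; total = fixed + service.
{Farrow, Irby}: M1→Irby 4·17=68, M2→Farrow 2·15=30, M3→Farrow 6·17=102, M4→Farrow 8·21=168, M5→Farrow 6·8=48, M6→Irby 8·14=112, M7→Irby 3·8=24. Service 552; fixed 139; total 691.
{Farrow}: M1→Farrow 5·17=85, M2→Farrow 2·15=30, M3→Farrow 6·17=102, M4→Farrow 8·21=168, M5→Farrow 6·8=48, M6→Farrow 14·14=196, M7→Farrow 4·8=32. Service 661; fixed 68; total 729.
{Farrow, Dover}: service 619 + fixed 133 = 752
{Galt, Farrow, Irby, Dover}: M1→Irby 4·17=68, M2→Farrow 2·15=30, M3→Farrow 6·17=102, M4→Farrow 8·21=168, M5→Farrow 6·8=48, M6→Irby 8·14=112, M7→Irby 3·8=24. Service 552; fixed 271; total 823.
No other subset beats 691.

Open Farrow and Irby; minimum total cost 691.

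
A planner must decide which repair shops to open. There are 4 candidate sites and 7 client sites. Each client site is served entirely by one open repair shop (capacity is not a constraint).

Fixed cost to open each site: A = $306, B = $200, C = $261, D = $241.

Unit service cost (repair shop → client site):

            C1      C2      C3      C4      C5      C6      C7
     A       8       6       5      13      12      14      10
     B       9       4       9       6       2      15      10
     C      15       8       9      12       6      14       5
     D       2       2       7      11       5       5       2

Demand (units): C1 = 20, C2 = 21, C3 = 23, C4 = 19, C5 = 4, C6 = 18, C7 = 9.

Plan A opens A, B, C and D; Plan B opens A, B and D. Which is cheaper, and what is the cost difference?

Plan A: {A, B, C, D}: C1→D 2·20=40, C2→D 2·21=42, C3→A 5·23=115, C4→B 6·19=114, C5→B 2·4=8, C6→D 5·18=90, C7→D 2·9=18. Service 427; fixed 1008; total 1435.
Plan B: {A, B, D}: C1→D 2·20=40, C2→D 2·21=42, C3→A 5·23=115, C4→B 6·19=114, C5→B 2·4=8, C6→D 5·18=90, C7→D 2·9=18. Service 427; fixed 747; total 1174.
Difference: |1435 − 1174| = 261.

Plan B is cheaper by 261.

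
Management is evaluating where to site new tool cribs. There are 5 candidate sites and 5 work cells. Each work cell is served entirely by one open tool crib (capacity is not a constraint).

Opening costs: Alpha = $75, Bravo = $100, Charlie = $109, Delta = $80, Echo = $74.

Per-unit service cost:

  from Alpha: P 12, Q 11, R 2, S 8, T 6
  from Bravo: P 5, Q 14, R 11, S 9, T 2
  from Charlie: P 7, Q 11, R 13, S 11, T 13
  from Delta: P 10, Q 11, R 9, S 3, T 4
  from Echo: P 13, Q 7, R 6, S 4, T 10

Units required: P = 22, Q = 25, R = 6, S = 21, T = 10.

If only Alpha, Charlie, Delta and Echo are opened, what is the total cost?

Total cost: 782

Each work cell is assigned to its cheapest site among the open ones.
{Alpha, Charlie, Delta, Echo}: P→Charlie 7·22=154, Q→Echo 7·25=175, R→Alpha 2·6=12, S→Delta 3·21=63, T→Delta 4·10=40. Service 444; fixed 338; total 782.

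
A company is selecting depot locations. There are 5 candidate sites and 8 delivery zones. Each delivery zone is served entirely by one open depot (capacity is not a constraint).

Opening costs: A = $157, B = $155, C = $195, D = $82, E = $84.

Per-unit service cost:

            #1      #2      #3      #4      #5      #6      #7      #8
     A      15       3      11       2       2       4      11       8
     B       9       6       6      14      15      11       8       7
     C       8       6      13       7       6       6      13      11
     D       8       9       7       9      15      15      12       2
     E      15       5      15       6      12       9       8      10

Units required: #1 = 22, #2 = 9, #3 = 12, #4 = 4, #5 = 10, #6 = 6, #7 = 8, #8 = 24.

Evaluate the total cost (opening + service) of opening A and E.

Each delivery zone is assigned to its cheapest site among the open ones.
{A, E}: #1→A 15·22=330, #2→A 3·9=27, #3→A 11·12=132, #4→A 2·4=8, #5→A 2·10=20, #6→A 4·6=24, #7→E 8·8=64, #8→A 8·24=192. Service 797; fixed 241; total 1038.

Total cost: 1038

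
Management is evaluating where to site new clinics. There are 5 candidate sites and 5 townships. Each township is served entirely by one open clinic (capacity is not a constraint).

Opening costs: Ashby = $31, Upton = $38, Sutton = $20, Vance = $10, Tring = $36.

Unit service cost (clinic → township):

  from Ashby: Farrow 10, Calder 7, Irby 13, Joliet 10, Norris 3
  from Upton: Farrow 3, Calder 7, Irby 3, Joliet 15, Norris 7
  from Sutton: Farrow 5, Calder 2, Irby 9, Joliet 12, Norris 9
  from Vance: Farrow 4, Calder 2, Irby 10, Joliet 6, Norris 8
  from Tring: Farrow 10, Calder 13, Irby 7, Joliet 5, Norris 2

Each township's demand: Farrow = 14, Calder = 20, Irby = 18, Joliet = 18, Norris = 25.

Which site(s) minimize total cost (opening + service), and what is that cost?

Open Upton, Vance and Tring; minimum total cost 360.

For any fixed open set, each township goes to its cheapest open site; total = fixed + service.
{Upton, Vance, Tring}: Farrow→Upton 3·14=42, Calder→Vance 2·20=40, Irby→Upton 3·18=54, Joliet→Tring 5·18=90, Norris→Tring 2·25=50. Service 276; fixed 84; total 360.
{Upton, Sutton, Tring}: Farrow→Upton 3·14=42, Calder→Sutton 2·20=40, Irby→Upton 3·18=54, Joliet→Tring 5·18=90, Norris→Tring 2·25=50. Service 276; fixed 94; total 370.
{Upton, Sutton, Vance, Tring}: Farrow→Upton 3·14=42, Calder→Sutton 2·20=40, Irby→Upton 3·18=54, Joliet→Tring 5·18=90, Norris→Tring 2·25=50. Service 276; fixed 104; total 380.
{Ashby, Upton, Sutton, Vance, Tring}: Farrow→Upton 3·14=42, Calder→Sutton 2·20=40, Irby→Upton 3·18=54, Joliet→Tring 5·18=90, Norris→Tring 2·25=50. Service 276; fixed 135; total 411.
No other subset beats 360.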